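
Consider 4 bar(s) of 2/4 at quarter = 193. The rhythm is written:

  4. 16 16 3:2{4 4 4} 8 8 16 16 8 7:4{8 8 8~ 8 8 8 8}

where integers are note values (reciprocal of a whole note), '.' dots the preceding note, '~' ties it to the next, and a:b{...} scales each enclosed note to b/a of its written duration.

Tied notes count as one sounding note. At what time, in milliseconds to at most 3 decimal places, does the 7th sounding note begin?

note 7 onset = 4b = 1243.523ms

1. 0.0ms @ 0 + 466.321ms (3/2)
2. 466.321ms @ 3/2 + 77.72ms (1/4)
3. 544.041ms @ 7/4 + 77.72ms (1/4)
4. 621.762ms @ 2 + 207.254ms (2/3)
5. 829.016ms @ 8/3 + 207.254ms (2/3)
6. 1036.269ms @ 10/3 + 207.254ms (2/3)
7. 1243.523ms @ 4 + 155.44ms (1/2)
8. 1398.964ms @ 9/2 + 155.44ms (1/2)
9. 1554.404ms @ 5 + 77.72ms (1/4)
10. 1632.124ms @ 21/4 + 77.72ms (1/4)
11. 1709.845ms @ 11/2 + 155.44ms (1/2)
12. 1865.285ms @ 6 + 88.823ms (2/7)
13. 1954.108ms @ 44/7 + 88.823ms (2/7)
14. 2042.931ms @ 46/7 + 177.646ms (4/7)
15. 2220.577ms @ 50/7 + 88.823ms (2/7)
16. 2309.4ms @ 52/7 + 88.823ms (2/7)
17. 2398.224ms @ 54/7 + 88.823ms (2/7)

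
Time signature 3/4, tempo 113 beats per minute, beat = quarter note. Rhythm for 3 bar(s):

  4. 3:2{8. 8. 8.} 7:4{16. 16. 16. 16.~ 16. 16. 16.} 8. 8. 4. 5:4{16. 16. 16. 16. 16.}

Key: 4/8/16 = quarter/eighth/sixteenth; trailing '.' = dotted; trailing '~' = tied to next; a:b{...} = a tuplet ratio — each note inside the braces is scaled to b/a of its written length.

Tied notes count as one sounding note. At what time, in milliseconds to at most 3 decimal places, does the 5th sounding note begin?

note 5 onset = 3b = 1592.92ms

1. 0.0ms @ 0 + 796.46ms (3/2)
2. 796.46ms @ 3/2 + 265.487ms (1/2)
3. 1061.947ms @ 2 + 265.487ms (1/2)
4. 1327.434ms @ 5/2 + 265.487ms (1/2)
5. 1592.92ms @ 3 + 113.78ms (3/14)
6. 1706.7ms @ 45/14 + 113.78ms (3/14)
7. 1820.48ms @ 24/7 + 113.78ms (3/14)
8. 1934.26ms @ 51/14 + 227.56ms (3/7)
9. 2161.82ms @ 57/14 + 113.78ms (3/14)
10. 2275.601ms @ 30/7 + 113.78ms (3/14)
11. 2389.381ms @ 9/2 + 398.23ms (3/4)
12. 2787.611ms @ 21/4 + 398.23ms (3/4)
13. 3185.841ms @ 6 + 796.46ms (3/2)
14. 3982.301ms @ 15/2 + 159.292ms (3/10)
15. 4141.593ms @ 39/5 + 159.292ms (3/10)
16. 4300.885ms @ 81/10 + 159.292ms (3/10)
17. 4460.177ms @ 42/5 + 159.292ms (3/10)
18. 4619.469ms @ 87/10 + 159.292ms (3/10)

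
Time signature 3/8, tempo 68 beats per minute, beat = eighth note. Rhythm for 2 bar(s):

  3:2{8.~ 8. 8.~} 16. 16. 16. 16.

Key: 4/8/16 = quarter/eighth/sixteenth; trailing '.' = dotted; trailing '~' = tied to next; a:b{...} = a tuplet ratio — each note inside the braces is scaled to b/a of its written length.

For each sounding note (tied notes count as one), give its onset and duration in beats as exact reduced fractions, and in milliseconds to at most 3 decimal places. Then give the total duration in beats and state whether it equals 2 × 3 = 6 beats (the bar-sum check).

1) 0.0ms=0b +1764.706ms=2b
2) 1764.706ms=2b +1544.118ms=7/4b
3) 3308.824ms=15/4b +661.765ms=3/4b
4) 3970.588ms=9/2b +661.765ms=3/4b
5) 4632.353ms=21/4b +661.765ms=3/4b
Σ=6b of 6 (68bpm 3/8) — PASS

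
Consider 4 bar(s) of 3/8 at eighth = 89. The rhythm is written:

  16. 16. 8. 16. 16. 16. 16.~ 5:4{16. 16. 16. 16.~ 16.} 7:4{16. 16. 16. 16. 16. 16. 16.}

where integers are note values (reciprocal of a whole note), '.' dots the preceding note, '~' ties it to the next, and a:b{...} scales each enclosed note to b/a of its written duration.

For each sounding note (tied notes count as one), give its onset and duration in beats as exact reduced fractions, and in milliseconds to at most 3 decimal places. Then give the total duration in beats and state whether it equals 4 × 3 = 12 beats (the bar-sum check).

1) 0.0ms=0b +505.618ms=3/4b
2) 505.618ms=3/4b +505.618ms=3/4b
3) 1011.236ms=3/2b +1011.236ms=3/2b
4) 2022.472ms=3b +505.618ms=3/4b
5) 2528.09ms=15/4b +505.618ms=3/4b
6) 3033.708ms=9/2b +505.618ms=3/4b
7) 3539.326ms=21/4b +910.112ms=27/20b
8) 4449.438ms=33/5b +404.494ms=3/5b
9) 4853.933ms=36/5b +404.494ms=3/5b
10) 5258.427ms=39/5b +808.989ms=6/5b
11) 6067.416ms=9b +288.925ms=3/7b
12) 6356.34ms=66/7b +288.925ms=3/7b
13) 6645.265ms=69/7b +288.925ms=3/7b
14) 6934.189ms=72/7b +288.925ms=3/7b
15) 7223.114ms=75/7b +288.925ms=3/7b
16) 7512.039ms=78/7b +288.925ms=3/7b
17) 7800.963ms=81/7b +288.925ms=3/7b
Σ=12b of 12 (89bpm 3/8) — PASS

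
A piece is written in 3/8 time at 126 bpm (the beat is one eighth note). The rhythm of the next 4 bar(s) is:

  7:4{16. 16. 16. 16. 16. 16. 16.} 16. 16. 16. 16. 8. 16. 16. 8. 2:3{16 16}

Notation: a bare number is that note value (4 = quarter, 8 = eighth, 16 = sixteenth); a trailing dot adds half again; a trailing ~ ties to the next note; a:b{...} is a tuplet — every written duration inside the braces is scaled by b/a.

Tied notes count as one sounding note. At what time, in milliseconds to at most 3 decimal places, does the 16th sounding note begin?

1. 0.0ms @ 0 + 204.082ms (3/7)
2. 204.082ms @ 3/7 + 204.082ms (3/7)
3. 408.163ms @ 6/7 + 204.082ms (3/7)
4. 612.245ms @ 9/7 + 204.082ms (3/7)
5. 816.327ms @ 12/7 + 204.082ms (3/7)
6. 1020.408ms @ 15/7 + 204.082ms (3/7)
7. 1224.49ms @ 18/7 + 204.082ms (3/7)
8. 1428.571ms @ 3 + 357.143ms (3/4)
9. 1785.714ms @ 15/4 + 357.143ms (3/4)
10. 2142.857ms @ 9/2 + 357.143ms (3/4)
11. 2500.0ms @ 21/4 + 357.143ms (3/4)
12. 2857.143ms @ 6 + 714.286ms (3/2)
13. 3571.429ms @ 15/2 + 357.143ms (3/4)
14. 3928.571ms @ 33/4 + 357.143ms (3/4)
15. 4285.714ms @ 9 + 714.286ms (3/2)
16. 5000.0ms @ 21/2 + 357.143ms (3/4)
17. 5357.143ms @ 45/4 + 357.143ms (3/4)

note 16 onset = 21/2b = 5000.0ms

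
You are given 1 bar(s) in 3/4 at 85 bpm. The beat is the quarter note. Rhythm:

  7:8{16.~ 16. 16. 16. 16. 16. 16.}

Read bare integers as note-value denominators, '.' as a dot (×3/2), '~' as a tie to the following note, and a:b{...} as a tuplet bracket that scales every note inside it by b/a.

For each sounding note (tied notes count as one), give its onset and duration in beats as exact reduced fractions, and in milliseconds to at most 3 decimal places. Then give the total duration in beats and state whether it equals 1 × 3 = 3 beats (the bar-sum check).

1) 0.0ms=0b +605.042ms=6/7b
2) 605.042ms=6/7b +302.521ms=3/7b
3) 907.563ms=9/7b +302.521ms=3/7b
4) 1210.084ms=12/7b +302.521ms=3/7b
5) 1512.605ms=15/7b +302.521ms=3/7b
6) 1815.126ms=18/7b +302.521ms=3/7b
Σ=3b of 3 (85bpm 3/4) — PASS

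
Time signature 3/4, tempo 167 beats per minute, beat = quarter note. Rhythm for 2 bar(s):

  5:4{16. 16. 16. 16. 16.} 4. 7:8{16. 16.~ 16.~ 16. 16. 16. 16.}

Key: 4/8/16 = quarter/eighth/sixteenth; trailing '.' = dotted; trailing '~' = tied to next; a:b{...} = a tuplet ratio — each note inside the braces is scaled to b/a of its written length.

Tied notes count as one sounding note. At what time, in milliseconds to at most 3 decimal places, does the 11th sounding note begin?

1. 0.0ms @ 0 + 107.784ms (3/10)
2. 107.784ms @ 3/10 + 107.784ms (3/10)
3. 215.569ms @ 3/5 + 107.784ms (3/10)
4. 323.353ms @ 9/10 + 107.784ms (3/10)
5. 431.138ms @ 6/5 + 107.784ms (3/10)
6. 538.922ms @ 3/2 + 538.922ms (3/2)
7. 1077.844ms @ 3 + 153.978ms (3/7)
8. 1231.822ms @ 24/7 + 461.933ms (9/7)
9. 1693.755ms @ 33/7 + 153.978ms (3/7)
10. 1847.733ms @ 36/7 + 153.978ms (3/7)
11. 2001.711ms @ 39/7 + 153.978ms (3/7)

note 11 onset = 39/7b = 2001.711ms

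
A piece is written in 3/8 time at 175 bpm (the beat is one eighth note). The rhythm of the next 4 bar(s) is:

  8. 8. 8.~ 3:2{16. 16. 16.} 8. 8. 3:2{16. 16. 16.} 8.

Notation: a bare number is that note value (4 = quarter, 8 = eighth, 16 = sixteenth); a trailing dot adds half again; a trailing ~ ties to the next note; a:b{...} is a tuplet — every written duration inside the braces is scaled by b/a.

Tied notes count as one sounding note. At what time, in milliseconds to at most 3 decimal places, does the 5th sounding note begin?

note 5 onset = 11/2b = 1885.714ms

1. 0.0ms @ 0 + 514.286ms (3/2)
2. 514.286ms @ 3/2 + 514.286ms (3/2)
3. 1028.571ms @ 3 + 685.714ms (2)
4. 1714.286ms @ 5 + 171.429ms (1/2)
5. 1885.714ms @ 11/2 + 171.429ms (1/2)
6. 2057.143ms @ 6 + 514.286ms (3/2)
7. 2571.429ms @ 15/2 + 514.286ms (3/2)
8. 3085.714ms @ 9 + 171.429ms (1/2)
9. 3257.143ms @ 19/2 + 171.429ms (1/2)
10. 3428.571ms @ 10 + 171.429ms (1/2)
11. 3600.0ms @ 21/2 + 514.286ms (3/2)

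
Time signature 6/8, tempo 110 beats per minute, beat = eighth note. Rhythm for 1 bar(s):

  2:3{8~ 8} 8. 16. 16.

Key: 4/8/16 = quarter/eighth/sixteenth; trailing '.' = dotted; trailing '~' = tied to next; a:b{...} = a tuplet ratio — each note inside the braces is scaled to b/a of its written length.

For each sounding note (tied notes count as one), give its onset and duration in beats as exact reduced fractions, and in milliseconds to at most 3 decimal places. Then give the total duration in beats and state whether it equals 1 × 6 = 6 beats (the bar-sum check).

1) 0.0ms=0b +1636.364ms=3b
2) 1636.364ms=3b +818.182ms=3/2b
3) 2454.545ms=9/2b +409.091ms=3/4b
4) 2863.636ms=21/4b +409.091ms=3/4b
Σ=6b of 6 (110bpm 6/8) — PASS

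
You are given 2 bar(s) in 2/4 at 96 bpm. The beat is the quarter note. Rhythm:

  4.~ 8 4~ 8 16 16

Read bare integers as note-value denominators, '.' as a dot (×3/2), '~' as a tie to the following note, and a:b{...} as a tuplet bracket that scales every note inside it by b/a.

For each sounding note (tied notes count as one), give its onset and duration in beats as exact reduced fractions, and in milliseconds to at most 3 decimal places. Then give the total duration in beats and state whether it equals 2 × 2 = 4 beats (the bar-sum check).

1) 0.0ms=0b +1250.0ms=2b
2) 1250.0ms=2b +937.5ms=3/2b
3) 2187.5ms=7/2b +156.25ms=1/4b
4) 2343.75ms=15/4b +156.25ms=1/4b
Σ=4b of 4 (96bpm 2/4) — PASS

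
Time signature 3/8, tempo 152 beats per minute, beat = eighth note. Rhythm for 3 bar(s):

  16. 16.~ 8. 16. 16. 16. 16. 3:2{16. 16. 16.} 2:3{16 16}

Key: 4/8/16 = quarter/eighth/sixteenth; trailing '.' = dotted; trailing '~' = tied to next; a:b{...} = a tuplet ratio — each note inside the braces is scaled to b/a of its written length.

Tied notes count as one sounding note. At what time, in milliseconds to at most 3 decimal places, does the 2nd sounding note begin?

note 2 onset = 3/4b = 296.053ms

1. 0.0ms @ 0 + 296.053ms (3/4)
2. 296.053ms @ 3/4 + 888.158ms (9/4)
3. 1184.211ms @ 3 + 296.053ms (3/4)
4. 1480.263ms @ 15/4 + 296.053ms (3/4)
5. 1776.316ms @ 9/2 + 296.053ms (3/4)
6. 2072.368ms @ 21/4 + 296.053ms (3/4)
7. 2368.421ms @ 6 + 197.368ms (1/2)
8. 2565.789ms @ 13/2 + 197.368ms (1/2)
9. 2763.158ms @ 7 + 197.368ms (1/2)
10. 2960.526ms @ 15/2 + 296.053ms (3/4)
11. 3256.579ms @ 33/4 + 296.053ms (3/4)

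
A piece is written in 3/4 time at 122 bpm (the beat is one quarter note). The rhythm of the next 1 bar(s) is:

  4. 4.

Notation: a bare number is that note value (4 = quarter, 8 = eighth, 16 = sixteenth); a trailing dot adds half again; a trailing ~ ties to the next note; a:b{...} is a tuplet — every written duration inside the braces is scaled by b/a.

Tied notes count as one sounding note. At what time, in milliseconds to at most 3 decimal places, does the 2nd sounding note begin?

1. 0.0ms @ 0 + 737.705ms (3/2)
2. 737.705ms @ 3/2 + 737.705ms (3/2)

note 2 onset = 3/2b = 737.705ms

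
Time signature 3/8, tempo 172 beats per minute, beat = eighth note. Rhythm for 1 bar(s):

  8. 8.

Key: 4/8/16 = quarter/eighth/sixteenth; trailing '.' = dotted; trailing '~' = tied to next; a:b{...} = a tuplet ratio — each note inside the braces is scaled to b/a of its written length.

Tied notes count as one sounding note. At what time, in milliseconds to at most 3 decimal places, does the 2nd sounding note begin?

1. 0.0ms @ 0 + 523.256ms (3/2)
2. 523.256ms @ 3/2 + 523.256ms (3/2)

note 2 onset = 3/2b = 523.256ms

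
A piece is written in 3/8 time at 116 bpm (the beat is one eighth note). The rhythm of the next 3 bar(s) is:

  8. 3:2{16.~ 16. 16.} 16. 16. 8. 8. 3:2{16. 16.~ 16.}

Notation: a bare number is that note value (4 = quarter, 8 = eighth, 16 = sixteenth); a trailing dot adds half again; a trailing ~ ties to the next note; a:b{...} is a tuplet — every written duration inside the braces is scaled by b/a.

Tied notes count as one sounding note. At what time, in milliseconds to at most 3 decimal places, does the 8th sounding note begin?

note 8 onset = 15/2b = 3879.31ms

1. 0.0ms @ 0 + 775.862ms (3/2)
2. 775.862ms @ 3/2 + 517.241ms (1)
3. 1293.103ms @ 5/2 + 258.621ms (1/2)
4. 1551.724ms @ 3 + 387.931ms (3/4)
5. 1939.655ms @ 15/4 + 387.931ms (3/4)
6. 2327.586ms @ 9/2 + 775.862ms (3/2)
7. 3103.448ms @ 6 + 775.862ms (3/2)
8. 3879.31ms @ 15/2 + 258.621ms (1/2)
9. 4137.931ms @ 8 + 517.241ms (1)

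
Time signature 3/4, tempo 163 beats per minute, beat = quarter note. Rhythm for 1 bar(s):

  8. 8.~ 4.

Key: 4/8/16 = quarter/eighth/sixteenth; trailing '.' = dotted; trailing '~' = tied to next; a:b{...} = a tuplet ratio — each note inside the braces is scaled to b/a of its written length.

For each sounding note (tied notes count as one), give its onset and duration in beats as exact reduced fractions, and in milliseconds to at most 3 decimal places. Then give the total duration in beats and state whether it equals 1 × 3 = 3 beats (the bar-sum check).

1) 0.0ms=0b +276.074ms=3/4b
2) 276.074ms=3/4b +828.221ms=9/4b
Σ=3b of 3 (163bpm 3/4) — PASS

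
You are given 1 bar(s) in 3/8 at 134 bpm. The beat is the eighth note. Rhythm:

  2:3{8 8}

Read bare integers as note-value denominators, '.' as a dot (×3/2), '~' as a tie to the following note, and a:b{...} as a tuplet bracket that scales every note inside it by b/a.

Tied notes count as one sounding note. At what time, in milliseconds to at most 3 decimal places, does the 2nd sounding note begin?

1. 0.0ms @ 0 + 671.642ms (3/2)
2. 671.642ms @ 3/2 + 671.642ms (3/2)

note 2 onset = 3/2b = 671.642ms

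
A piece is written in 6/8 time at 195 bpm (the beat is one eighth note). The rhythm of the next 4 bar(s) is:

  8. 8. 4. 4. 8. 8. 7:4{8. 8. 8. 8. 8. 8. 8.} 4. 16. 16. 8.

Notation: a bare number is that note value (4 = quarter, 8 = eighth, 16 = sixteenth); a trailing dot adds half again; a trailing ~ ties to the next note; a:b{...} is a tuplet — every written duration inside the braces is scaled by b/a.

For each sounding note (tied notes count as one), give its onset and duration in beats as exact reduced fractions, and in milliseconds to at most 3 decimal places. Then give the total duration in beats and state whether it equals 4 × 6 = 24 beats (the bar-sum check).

1) 0.0ms=0b +461.538ms=3/2b
2) 461.538ms=3/2b +461.538ms=3/2b
3) 923.077ms=3b +923.077ms=3b
4) 1846.154ms=6b +923.077ms=3b
5) 2769.231ms=9b +461.538ms=3/2b
6) 3230.769ms=21/2b +461.538ms=3/2b
7) 3692.308ms=12b +263.736ms=6/7b
8) 3956.044ms=90/7b +263.736ms=6/7b
9) 4219.78ms=96/7b +263.736ms=6/7b
10) 4483.516ms=102/7b +263.736ms=6/7b
11) 4747.253ms=108/7b +263.736ms=6/7b
12) 5010.989ms=114/7b +263.736ms=6/7b
13) 5274.725ms=120/7b +263.736ms=6/7b
14) 5538.462ms=18b +923.077ms=3b
15) 6461.538ms=21b +230.769ms=3/4b
16) 6692.308ms=87/4b +230.769ms=3/4b
17) 6923.077ms=45/2b +461.538ms=3/2b
Σ=24b of 24 (195bpm 6/8) — PASS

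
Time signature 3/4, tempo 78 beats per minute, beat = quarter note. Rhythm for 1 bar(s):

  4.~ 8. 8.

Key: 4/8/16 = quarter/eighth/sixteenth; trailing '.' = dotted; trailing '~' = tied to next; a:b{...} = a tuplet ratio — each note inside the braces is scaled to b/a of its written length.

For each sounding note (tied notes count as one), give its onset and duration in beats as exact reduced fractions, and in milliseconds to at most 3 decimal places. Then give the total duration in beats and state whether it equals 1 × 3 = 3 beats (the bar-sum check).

1) 0.0ms=0b +1730.769ms=9/4b
2) 1730.769ms=9/4b +576.923ms=3/4b
Σ=3b of 3 (78bpm 3/4) — PASS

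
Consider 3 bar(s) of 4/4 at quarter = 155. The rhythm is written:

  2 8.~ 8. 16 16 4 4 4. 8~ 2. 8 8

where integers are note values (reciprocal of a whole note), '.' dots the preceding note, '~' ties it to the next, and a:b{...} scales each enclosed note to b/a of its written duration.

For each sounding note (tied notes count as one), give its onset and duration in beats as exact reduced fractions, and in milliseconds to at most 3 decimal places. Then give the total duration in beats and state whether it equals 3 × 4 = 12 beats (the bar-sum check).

1) 0.0ms=0b +774.194ms=2b
2) 774.194ms=2b +580.645ms=3/2b
3) 1354.839ms=7/2b +96.774ms=1/4b
4) 1451.613ms=15/4b +96.774ms=1/4b
5) 1548.387ms=4b +387.097ms=1b
6) 1935.484ms=5b +387.097ms=1b
7) 2322.581ms=6b +580.645ms=3/2b
8) 2903.226ms=15/2b +1354.839ms=7/2b
9) 4258.065ms=11b +193.548ms=1/2b
10) 4451.613ms=23/2b +193.548ms=1/2b
Σ=12b of 12 (155bpm 4/4) — PASS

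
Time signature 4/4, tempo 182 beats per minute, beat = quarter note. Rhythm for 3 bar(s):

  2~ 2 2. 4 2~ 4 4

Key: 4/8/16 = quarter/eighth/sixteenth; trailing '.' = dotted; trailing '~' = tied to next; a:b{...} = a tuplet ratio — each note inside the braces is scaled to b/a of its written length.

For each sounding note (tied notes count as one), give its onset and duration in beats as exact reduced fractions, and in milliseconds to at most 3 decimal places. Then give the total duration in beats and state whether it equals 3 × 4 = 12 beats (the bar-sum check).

1) 0.0ms=0b +1318.681ms=4b
2) 1318.681ms=4b +989.011ms=3b
3) 2307.692ms=7b +329.67ms=1b
4) 2637.363ms=8b +989.011ms=3b
5) 3626.374ms=11b +329.67ms=1b
Σ=12b of 12 (182bpm 4/4) — PASS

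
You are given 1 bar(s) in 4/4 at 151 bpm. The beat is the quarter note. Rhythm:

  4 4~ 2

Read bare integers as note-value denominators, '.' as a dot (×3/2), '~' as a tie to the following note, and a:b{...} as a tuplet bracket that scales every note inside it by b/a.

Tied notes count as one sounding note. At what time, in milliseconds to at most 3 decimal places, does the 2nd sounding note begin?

note 2 onset = 1b = 397.351ms

1. 0.0ms @ 0 + 397.351ms (1)
2. 397.351ms @ 1 + 1192.053ms (3)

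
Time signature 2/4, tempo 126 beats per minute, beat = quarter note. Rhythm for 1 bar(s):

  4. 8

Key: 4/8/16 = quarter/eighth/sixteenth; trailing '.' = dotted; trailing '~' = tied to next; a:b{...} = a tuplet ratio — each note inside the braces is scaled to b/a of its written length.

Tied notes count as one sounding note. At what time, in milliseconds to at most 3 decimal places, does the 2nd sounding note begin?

1. 0.0ms @ 0 + 714.286ms (3/2)
2. 714.286ms @ 3/2 + 238.095ms (1/2)

note 2 onset = 3/2b = 714.286ms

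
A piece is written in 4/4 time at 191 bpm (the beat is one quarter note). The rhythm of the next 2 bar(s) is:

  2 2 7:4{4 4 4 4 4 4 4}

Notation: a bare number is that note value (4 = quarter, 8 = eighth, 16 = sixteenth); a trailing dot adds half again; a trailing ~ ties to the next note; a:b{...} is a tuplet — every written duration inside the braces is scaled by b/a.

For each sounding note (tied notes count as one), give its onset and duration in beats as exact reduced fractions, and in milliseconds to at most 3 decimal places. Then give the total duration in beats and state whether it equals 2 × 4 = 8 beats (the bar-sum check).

1) 0.0ms=0b +628.272ms=2b
2) 628.272ms=2b +628.272ms=2b
3) 1256.545ms=4b +179.506ms=4/7b
4) 1436.051ms=32/7b +179.506ms=4/7b
5) 1615.557ms=36/7b +179.506ms=4/7b
6) 1795.064ms=40/7b +179.506ms=4/7b
7) 1974.57ms=44/7b +179.506ms=4/7b
8) 2154.076ms=48/7b +179.506ms=4/7b
9) 2333.583ms=52/7b +179.506ms=4/7b
Σ=8b of 8 (191bpm 4/4) — PASS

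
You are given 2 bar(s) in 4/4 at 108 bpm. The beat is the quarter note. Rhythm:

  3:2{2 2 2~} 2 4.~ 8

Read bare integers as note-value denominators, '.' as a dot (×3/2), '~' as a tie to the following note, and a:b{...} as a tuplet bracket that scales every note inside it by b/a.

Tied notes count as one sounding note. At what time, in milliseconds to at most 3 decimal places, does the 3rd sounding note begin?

note 3 onset = 8/3b = 1481.481ms

1. 0.0ms @ 0 + 740.741ms (4/3)
2. 740.741ms @ 4/3 + 740.741ms (4/3)
3. 1481.481ms @ 8/3 + 1851.852ms (10/3)
4. 3333.333ms @ 6 + 1111.111ms (2)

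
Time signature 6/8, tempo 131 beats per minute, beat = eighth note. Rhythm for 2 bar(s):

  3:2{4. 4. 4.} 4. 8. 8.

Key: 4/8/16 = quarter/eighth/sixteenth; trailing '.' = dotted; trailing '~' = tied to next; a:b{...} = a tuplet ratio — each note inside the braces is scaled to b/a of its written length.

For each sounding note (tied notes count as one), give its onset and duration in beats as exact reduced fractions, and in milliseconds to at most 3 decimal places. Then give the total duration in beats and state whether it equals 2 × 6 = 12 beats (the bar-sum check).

1) 0.0ms=0b +916.031ms=2b
2) 916.031ms=2b +916.031ms=2b
3) 1832.061ms=4b +916.031ms=2b
4) 2748.092ms=6b +1374.046ms=3b
5) 4122.137ms=9b +687.023ms=3/2b
6) 4809.16ms=21/2b +687.023ms=3/2b
Σ=12b of 12 (131bpm 6/8) — PASS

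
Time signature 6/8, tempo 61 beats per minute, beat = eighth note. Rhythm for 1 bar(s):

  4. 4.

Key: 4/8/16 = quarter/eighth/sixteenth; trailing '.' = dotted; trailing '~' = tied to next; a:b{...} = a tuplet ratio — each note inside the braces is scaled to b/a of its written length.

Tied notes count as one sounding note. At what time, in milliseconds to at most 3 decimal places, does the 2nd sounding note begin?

1. 0.0ms @ 0 + 2950.82ms (3)
2. 2950.82ms @ 3 + 2950.82ms (3)

note 2 onset = 3b = 2950.82ms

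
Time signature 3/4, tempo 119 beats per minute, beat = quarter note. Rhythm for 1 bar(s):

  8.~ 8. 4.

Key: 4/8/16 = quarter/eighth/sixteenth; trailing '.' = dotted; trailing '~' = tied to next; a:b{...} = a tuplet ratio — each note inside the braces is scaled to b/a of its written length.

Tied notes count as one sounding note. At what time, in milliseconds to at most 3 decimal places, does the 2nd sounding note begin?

1. 0.0ms @ 0 + 756.303ms (3/2)
2. 756.303ms @ 3/2 + 756.303ms (3/2)

note 2 onset = 3/2b = 756.303ms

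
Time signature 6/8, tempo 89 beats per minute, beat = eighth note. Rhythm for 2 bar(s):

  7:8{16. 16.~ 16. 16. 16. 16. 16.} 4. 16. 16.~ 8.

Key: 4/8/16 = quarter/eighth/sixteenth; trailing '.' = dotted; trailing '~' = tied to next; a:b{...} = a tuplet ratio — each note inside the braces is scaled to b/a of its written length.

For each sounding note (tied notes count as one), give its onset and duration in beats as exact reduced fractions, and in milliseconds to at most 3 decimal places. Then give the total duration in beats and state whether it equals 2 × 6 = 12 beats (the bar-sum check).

1) 0.0ms=0b +577.849ms=6/7b
2) 577.849ms=6/7b +1155.698ms=12/7b
3) 1733.547ms=18/7b +577.849ms=6/7b
4) 2311.396ms=24/7b +577.849ms=6/7b
5) 2889.246ms=30/7b +577.849ms=6/7b
6) 3467.095ms=36/7b +577.849ms=6/7b
7) 4044.944ms=6b +2022.472ms=3b
8) 6067.416ms=9b +505.618ms=3/4b
9) 6573.034ms=39/4b +1516.854ms=9/4b
Σ=12b of 12 (89bpm 6/8) — PASS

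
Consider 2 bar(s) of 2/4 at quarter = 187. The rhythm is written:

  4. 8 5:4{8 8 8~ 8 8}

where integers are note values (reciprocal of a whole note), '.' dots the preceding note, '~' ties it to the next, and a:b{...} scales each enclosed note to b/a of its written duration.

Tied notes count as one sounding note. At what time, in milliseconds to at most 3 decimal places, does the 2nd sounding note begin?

1. 0.0ms @ 0 + 481.283ms (3/2)
2. 481.283ms @ 3/2 + 160.428ms (1/2)
3. 641.711ms @ 2 + 128.342ms (2/5)
4. 770.053ms @ 12/5 + 128.342ms (2/5)
5. 898.396ms @ 14/5 + 256.684ms (4/5)
6. 1155.08ms @ 18/5 + 128.342ms (2/5)

note 2 onset = 3/2b = 481.283ms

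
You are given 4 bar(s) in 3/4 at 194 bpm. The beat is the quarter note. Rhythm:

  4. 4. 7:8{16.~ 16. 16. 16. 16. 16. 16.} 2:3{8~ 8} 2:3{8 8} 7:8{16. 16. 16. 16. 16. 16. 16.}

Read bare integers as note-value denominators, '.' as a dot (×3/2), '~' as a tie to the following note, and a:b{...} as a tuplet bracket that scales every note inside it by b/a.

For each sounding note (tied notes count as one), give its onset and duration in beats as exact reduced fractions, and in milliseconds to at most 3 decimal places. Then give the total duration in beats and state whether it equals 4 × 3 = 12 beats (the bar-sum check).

1) 0.0ms=0b +463.918ms=3/2b
2) 463.918ms=3/2b +463.918ms=3/2b
3) 927.835ms=3b +265.096ms=6/7b
4) 1192.931ms=27/7b +132.548ms=3/7b
5) 1325.479ms=30/7b +132.548ms=3/7b
6) 1458.027ms=33/7b +132.548ms=3/7b
7) 1590.574ms=36/7b +132.548ms=3/7b
8) 1723.122ms=39/7b +132.548ms=3/7b
9) 1855.67ms=6b +463.918ms=3/2b
10) 2319.588ms=15/2b +231.959ms=3/4b
11) 2551.546ms=33/4b +231.959ms=3/4b
12) 2783.505ms=9b +132.548ms=3/7b
13) 2916.053ms=66/7b +132.548ms=3/7b
14) 3048.601ms=69/7b +132.548ms=3/7b
15) 3181.149ms=72/7b +132.548ms=3/7b
16) 3313.697ms=75/7b +132.548ms=3/7b
17) 3446.244ms=78/7b +132.548ms=3/7b
18) 3578.792ms=81/7b +132.548ms=3/7b
Σ=12b of 12 (194bpm 3/4) — PASS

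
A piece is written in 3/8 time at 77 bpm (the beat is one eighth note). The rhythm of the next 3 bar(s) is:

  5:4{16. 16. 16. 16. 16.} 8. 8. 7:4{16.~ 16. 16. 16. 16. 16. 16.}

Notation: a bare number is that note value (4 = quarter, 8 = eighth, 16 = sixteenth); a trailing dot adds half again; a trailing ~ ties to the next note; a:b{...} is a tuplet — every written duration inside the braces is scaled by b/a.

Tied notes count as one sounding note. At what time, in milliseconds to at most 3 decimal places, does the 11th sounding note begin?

note 11 onset = 54/7b = 6011.132ms

1. 0.0ms @ 0 + 467.532ms (3/5)
2. 467.532ms @ 3/5 + 467.532ms (3/5)
3. 935.065ms @ 6/5 + 467.532ms (3/5)
4. 1402.597ms @ 9/5 + 467.532ms (3/5)
5. 1870.13ms @ 12/5 + 467.532ms (3/5)
6. 2337.662ms @ 3 + 1168.831ms (3/2)
7. 3506.494ms @ 9/2 + 1168.831ms (3/2)
8. 4675.325ms @ 6 + 667.904ms (6/7)
9. 5343.228ms @ 48/7 + 333.952ms (3/7)
10. 5677.18ms @ 51/7 + 333.952ms (3/7)
11. 6011.132ms @ 54/7 + 333.952ms (3/7)
12. 6345.083ms @ 57/7 + 333.952ms (3/7)
13. 6679.035ms @ 60/7 + 333.952ms (3/7)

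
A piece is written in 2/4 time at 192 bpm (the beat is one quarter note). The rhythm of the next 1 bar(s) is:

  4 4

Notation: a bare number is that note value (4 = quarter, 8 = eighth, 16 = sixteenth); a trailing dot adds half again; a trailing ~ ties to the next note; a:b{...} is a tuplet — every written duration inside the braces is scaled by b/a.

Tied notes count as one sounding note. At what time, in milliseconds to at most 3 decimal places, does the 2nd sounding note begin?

1. 0.0ms @ 0 + 312.5ms (1)
2. 312.5ms @ 1 + 312.5ms (1)

note 2 onset = 1b = 312.5ms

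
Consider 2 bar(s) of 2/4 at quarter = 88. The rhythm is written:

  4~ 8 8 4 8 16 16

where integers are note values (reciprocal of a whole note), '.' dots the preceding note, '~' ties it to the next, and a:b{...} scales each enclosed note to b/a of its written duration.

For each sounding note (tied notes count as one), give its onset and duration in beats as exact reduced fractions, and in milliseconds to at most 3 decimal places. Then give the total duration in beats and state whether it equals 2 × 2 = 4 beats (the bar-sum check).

1) 0.0ms=0b +1022.727ms=3/2b
2) 1022.727ms=3/2b +340.909ms=1/2b
3) 1363.636ms=2b +681.818ms=1b
4) 2045.455ms=3b +340.909ms=1/2b
5) 2386.364ms=7/2b +170.455ms=1/4b
6) 2556.818ms=15/4b +170.455ms=1/4b
Σ=4b of 4 (88bpm 2/4) — PASS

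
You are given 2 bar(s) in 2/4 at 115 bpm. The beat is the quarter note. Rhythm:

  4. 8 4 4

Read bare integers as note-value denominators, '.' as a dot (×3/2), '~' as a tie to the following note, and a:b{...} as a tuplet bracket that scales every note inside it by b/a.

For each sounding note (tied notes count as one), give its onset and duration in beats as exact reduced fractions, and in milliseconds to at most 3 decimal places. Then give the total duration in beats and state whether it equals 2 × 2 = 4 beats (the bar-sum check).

1) 0.0ms=0b +782.609ms=3/2b
2) 782.609ms=3/2b +260.87ms=1/2b
3) 1043.478ms=2b +521.739ms=1b
4) 1565.217ms=3b +521.739ms=1b
Σ=4b of 4 (115bpm 2/4) — PASS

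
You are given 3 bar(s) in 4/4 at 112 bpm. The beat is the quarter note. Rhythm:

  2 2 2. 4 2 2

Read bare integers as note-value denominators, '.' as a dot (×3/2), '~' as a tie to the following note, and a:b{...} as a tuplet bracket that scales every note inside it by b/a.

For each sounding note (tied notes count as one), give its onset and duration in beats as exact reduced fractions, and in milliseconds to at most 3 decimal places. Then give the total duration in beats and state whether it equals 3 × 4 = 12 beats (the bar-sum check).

1) 0.0ms=0b +1071.429ms=2b
2) 1071.429ms=2b +1071.429ms=2b
3) 2142.857ms=4b +1607.143ms=3b
4) 3750.0ms=7b +535.714ms=1b
5) 4285.714ms=8b +1071.429ms=2b
6) 5357.143ms=10b +1071.429ms=2b
Σ=12b of 12 (112bpm 4/4) — PASS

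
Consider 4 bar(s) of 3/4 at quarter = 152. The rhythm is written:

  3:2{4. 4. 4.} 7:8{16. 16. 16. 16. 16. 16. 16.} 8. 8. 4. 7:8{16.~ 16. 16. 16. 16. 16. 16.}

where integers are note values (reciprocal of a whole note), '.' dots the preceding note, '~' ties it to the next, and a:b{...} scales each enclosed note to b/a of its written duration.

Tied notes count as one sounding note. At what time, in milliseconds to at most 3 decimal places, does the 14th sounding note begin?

1. 0.0ms @ 0 + 394.737ms (1)
2. 394.737ms @ 1 + 394.737ms (1)
3. 789.474ms @ 2 + 394.737ms (1)
4. 1184.211ms @ 3 + 169.173ms (3/7)
5. 1353.383ms @ 24/7 + 169.173ms (3/7)
6. 1522.556ms @ 27/7 + 169.173ms (3/7)
7. 1691.729ms @ 30/7 + 169.173ms (3/7)
8. 1860.902ms @ 33/7 + 169.173ms (3/7)
9. 2030.075ms @ 36/7 + 169.173ms (3/7)
10. 2199.248ms @ 39/7 + 169.173ms (3/7)
11. 2368.421ms @ 6 + 296.053ms (3/4)
12. 2664.474ms @ 27/4 + 296.053ms (3/4)
13. 2960.526ms @ 15/2 + 592.105ms (3/2)
14. 3552.632ms @ 9 + 338.346ms (6/7)
15. 3890.977ms @ 69/7 + 169.173ms (3/7)
16. 4060.15ms @ 72/7 + 169.173ms (3/7)
17. 4229.323ms @ 75/7 + 169.173ms (3/7)
18. 4398.496ms @ 78/7 + 169.173ms (3/7)
19. 4567.669ms @ 81/7 + 169.173ms (3/7)

note 14 onset = 9b = 3552.632ms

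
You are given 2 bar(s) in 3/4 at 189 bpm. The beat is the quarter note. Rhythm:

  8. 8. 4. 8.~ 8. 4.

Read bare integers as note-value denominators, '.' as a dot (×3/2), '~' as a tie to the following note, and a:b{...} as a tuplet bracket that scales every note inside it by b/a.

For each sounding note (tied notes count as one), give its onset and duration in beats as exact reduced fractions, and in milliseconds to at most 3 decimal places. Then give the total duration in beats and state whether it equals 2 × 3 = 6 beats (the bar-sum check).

1) 0.0ms=0b +238.095ms=3/4b
2) 238.095ms=3/4b +238.095ms=3/4b
3) 476.19ms=3/2b +476.19ms=3/2b
4) 952.381ms=3b +476.19ms=3/2b
5) 1428.571ms=9/2b +476.19ms=3/2b
Σ=6b of 6 (189bpm 3/4) — PASS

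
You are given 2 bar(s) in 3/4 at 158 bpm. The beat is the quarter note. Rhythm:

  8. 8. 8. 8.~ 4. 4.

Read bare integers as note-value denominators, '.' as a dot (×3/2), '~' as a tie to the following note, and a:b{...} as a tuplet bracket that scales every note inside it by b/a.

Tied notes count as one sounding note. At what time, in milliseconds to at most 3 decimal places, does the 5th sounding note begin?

1. 0.0ms @ 0 + 284.81ms (3/4)
2. 284.81ms @ 3/4 + 284.81ms (3/4)
3. 569.62ms @ 3/2 + 284.81ms (3/4)
4. 854.43ms @ 9/4 + 854.43ms (9/4)
5. 1708.861ms @ 9/2 + 569.62ms (3/2)

note 5 onset = 9/2b = 1708.861ms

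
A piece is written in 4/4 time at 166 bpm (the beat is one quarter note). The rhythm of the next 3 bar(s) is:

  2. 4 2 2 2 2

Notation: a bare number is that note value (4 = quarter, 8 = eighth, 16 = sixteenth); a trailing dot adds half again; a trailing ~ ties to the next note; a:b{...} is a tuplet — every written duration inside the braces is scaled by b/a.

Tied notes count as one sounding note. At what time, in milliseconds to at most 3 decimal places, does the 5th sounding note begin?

note 5 onset = 8b = 2891.566ms

1. 0.0ms @ 0 + 1084.337ms (3)
2. 1084.337ms @ 3 + 361.446ms (1)
3. 1445.783ms @ 4 + 722.892ms (2)
4. 2168.675ms @ 6 + 722.892ms (2)
5. 2891.566ms @ 8 + 722.892ms (2)
6. 3614.458ms @ 10 + 722.892ms (2)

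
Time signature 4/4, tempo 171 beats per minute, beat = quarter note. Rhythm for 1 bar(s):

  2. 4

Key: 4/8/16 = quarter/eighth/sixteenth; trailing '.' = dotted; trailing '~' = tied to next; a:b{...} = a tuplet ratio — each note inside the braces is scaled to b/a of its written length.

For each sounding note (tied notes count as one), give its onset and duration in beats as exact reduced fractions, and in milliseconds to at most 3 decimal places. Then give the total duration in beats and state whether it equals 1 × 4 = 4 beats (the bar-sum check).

1) 0.0ms=0b +1052.632ms=3b
2) 1052.632ms=3b +350.877ms=1b
Σ=4b of 4 (171bpm 4/4) — PASS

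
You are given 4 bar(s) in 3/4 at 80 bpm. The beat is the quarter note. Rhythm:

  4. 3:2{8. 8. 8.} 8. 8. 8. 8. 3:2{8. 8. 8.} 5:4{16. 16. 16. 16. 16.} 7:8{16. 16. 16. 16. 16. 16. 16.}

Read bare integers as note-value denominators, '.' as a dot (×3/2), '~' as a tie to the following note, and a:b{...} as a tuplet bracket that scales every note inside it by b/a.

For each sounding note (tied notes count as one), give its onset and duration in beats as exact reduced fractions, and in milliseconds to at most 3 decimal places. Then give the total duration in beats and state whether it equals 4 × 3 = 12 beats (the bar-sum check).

1) 0.0ms=0b +1125.0ms=3/2b
2) 1125.0ms=3/2b +375.0ms=1/2b
3) 1500.0ms=2b +375.0ms=1/2b
4) 1875.0ms=5/2b +375.0ms=1/2b
5) 2250.0ms=3b +562.5ms=3/4b
6) 2812.5ms=15/4b +562.5ms=3/4b
7) 3375.0ms=9/2b +562.5ms=3/4b
8) 3937.5ms=21/4b +562.5ms=3/4b
9) 4500.0ms=6b +375.0ms=1/2b
10) 4875.0ms=13/2b +375.0ms=1/2b
11) 5250.0ms=7b +375.0ms=1/2b
12) 5625.0ms=15/2b +225.0ms=3/10b
13) 5850.0ms=39/5b +225.0ms=3/10b
14) 6075.0ms=81/10b +225.0ms=3/10b
15) 6300.0ms=42/5b +225.0ms=3/10b
16) 6525.0ms=87/10b +225.0ms=3/10b
17) 6750.0ms=9b +321.429ms=3/7b
18) 7071.429ms=66/7b +321.429ms=3/7b
19) 7392.857ms=69/7b +321.429ms=3/7b
20) 7714.286ms=72/7b +321.429ms=3/7b
21) 8035.714ms=75/7b +321.429ms=3/7b
22) 8357.143ms=78/7b +321.429ms=3/7b
23) 8678.571ms=81/7b +321.429ms=3/7b
Σ=12b of 12 (80bpm 3/4) — PASS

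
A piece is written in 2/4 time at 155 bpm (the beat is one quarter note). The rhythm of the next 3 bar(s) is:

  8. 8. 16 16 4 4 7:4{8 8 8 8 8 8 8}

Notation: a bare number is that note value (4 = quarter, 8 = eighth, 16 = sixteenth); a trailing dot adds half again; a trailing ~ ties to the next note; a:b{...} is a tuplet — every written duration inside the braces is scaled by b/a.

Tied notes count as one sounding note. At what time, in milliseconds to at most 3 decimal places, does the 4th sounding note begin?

note 4 onset = 7/4b = 677.419ms

1. 0.0ms @ 0 + 290.323ms (3/4)
2. 290.323ms @ 3/4 + 290.323ms (3/4)
3. 580.645ms @ 3/2 + 96.774ms (1/4)
4. 677.419ms @ 7/4 + 96.774ms (1/4)
5. 774.194ms @ 2 + 387.097ms (1)
6. 1161.29ms @ 3 + 387.097ms (1)
7. 1548.387ms @ 4 + 110.599ms (2/7)
8. 1658.986ms @ 30/7 + 110.599ms (2/7)
9. 1769.585ms @ 32/7 + 110.599ms (2/7)
10. 1880.184ms @ 34/7 + 110.599ms (2/7)
11. 1990.783ms @ 36/7 + 110.599ms (2/7)
12. 2101.382ms @ 38/7 + 110.599ms (2/7)
13. 2211.982ms @ 40/7 + 110.599ms (2/7)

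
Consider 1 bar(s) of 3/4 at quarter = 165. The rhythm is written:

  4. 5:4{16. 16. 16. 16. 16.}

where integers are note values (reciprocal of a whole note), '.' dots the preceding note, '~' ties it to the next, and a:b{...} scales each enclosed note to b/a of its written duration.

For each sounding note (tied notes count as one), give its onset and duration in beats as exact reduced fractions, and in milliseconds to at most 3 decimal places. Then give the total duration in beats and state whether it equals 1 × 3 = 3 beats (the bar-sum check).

1) 0.0ms=0b +545.455ms=3/2b
2) 545.455ms=3/2b +109.091ms=3/10b
3) 654.545ms=9/5b +109.091ms=3/10b
4) 763.636ms=21/10b +109.091ms=3/10b
5) 872.727ms=12/5b +109.091ms=3/10b
6) 981.818ms=27/10b +109.091ms=3/10b
Σ=3b of 3 (165bpm 3/4) — PASS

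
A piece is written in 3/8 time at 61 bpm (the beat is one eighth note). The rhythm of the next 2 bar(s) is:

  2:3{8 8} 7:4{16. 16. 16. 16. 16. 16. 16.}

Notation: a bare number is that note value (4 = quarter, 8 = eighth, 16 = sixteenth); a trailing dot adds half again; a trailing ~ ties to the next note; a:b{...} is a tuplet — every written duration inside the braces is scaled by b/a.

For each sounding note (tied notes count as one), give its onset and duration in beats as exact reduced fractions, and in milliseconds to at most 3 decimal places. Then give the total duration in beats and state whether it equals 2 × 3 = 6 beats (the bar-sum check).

1) 0.0ms=0b +1475.41ms=3/2b
2) 1475.41ms=3/2b +1475.41ms=3/2b
3) 2950.82ms=3b +421.546ms=3/7b
4) 3372.365ms=24/7b +421.546ms=3/7b
5) 3793.911ms=27/7b +421.546ms=3/7b
6) 4215.457ms=30/7b +421.546ms=3/7b
7) 4637.002ms=33/7b +421.546ms=3/7b
8) 5058.548ms=36/7b +421.546ms=3/7b
9) 5480.094ms=39/7b +421.546ms=3/7b
Σ=6b of 6 (61bpm 3/8) — PASS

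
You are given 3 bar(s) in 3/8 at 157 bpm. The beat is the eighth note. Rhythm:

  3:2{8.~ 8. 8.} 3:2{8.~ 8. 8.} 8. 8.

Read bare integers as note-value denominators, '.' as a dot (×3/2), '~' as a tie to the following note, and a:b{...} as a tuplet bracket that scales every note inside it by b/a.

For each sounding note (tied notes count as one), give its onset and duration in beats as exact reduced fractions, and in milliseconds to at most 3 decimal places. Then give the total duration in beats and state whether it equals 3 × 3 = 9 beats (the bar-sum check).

1) 0.0ms=0b +764.331ms=2b
2) 764.331ms=2b +382.166ms=1b
3) 1146.497ms=3b +764.331ms=2b
4) 1910.828ms=5b +382.166ms=1b
5) 2292.994ms=6b +573.248ms=3/2b
6) 2866.242ms=15/2b +573.248ms=3/2b
Σ=9b of 9 (157bpm 3/8) — PASS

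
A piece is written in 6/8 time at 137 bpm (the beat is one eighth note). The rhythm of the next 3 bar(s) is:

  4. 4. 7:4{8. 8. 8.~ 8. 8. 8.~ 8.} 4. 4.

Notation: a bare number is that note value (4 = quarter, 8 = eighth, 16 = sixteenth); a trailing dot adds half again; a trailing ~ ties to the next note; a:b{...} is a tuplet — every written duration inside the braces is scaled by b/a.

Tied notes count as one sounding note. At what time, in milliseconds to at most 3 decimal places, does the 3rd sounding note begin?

1. 0.0ms @ 0 + 1313.869ms (3)
2. 1313.869ms @ 3 + 1313.869ms (3)
3. 2627.737ms @ 6 + 375.391ms (6/7)
4. 3003.128ms @ 48/7 + 375.391ms (6/7)
5. 3378.519ms @ 54/7 + 750.782ms (12/7)
6. 4129.301ms @ 66/7 + 375.391ms (6/7)
7. 4504.692ms @ 72/7 + 750.782ms (12/7)
8. 5255.474ms @ 12 + 1313.869ms (3)
9. 6569.343ms @ 15 + 1313.869ms (3)

note 3 onset = 6b = 2627.737ms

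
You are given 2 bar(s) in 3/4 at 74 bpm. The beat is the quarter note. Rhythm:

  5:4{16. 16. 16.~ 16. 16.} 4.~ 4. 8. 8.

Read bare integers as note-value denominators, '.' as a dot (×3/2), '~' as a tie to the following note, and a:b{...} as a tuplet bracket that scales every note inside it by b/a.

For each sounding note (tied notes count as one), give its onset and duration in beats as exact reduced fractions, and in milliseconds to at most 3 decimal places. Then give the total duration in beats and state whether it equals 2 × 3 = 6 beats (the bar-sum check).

1) 0.0ms=0b +243.243ms=3/10b
2) 243.243ms=3/10b +243.243ms=3/10b
3) 486.486ms=3/5b +486.486ms=3/5b
4) 972.973ms=6/5b +243.243ms=3/10b
5) 1216.216ms=3/2b +2432.432ms=3b
6) 3648.649ms=9/2b +608.108ms=3/4b
7) 4256.757ms=21/4b +608.108ms=3/4b
Σ=6b of 6 (74bpm 3/4) — PASS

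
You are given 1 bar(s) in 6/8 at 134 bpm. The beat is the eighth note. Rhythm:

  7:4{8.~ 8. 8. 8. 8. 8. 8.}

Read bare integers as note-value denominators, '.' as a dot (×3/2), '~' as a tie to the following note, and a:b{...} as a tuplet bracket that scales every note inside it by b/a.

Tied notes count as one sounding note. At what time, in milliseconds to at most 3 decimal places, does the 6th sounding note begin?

1. 0.0ms @ 0 + 767.591ms (12/7)
2. 767.591ms @ 12/7 + 383.795ms (6/7)
3. 1151.386ms @ 18/7 + 383.795ms (6/7)
4. 1535.181ms @ 24/7 + 383.795ms (6/7)
5. 1918.977ms @ 30/7 + 383.795ms (6/7)
6. 2302.772ms @ 36/7 + 383.795ms (6/7)

note 6 onset = 36/7b = 2302.772ms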